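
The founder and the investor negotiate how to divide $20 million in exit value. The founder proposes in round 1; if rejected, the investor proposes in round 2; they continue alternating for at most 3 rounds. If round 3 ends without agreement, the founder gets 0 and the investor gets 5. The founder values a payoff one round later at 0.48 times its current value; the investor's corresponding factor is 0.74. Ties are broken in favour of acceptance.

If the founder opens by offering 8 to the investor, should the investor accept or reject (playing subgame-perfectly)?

Reject

Round 3 (the founder proposes): the investor gets 5 if talks fail, so the founder offers 5 and keeps 15.
Round 2 (the investor proposes): the founder can get 15 next round, worth 0.48 × 15 = 7.2 now, so the investor offers 7.2, keeping 12.8.
So by rejecting in round 1, the investor gets 12.8 next round, worth 0.74 × 12.8 = 9.472 now.
Offer 8 < 9.472, so the investor rejects.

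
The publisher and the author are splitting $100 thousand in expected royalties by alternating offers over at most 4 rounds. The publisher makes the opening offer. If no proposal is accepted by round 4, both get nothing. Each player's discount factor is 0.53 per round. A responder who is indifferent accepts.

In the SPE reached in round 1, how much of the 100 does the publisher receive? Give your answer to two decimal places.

Solve by backward induction from round 4.
Round 4 (the author proposes): the publisher will accept anything ≥ 0, so the author offers 0 and keeps 100.
Round 3 (the publisher proposes): the author can get 100 next round, worth 0.53 × 100 = 53 now, so the publisher offers 53, keeping 47.
Round 2 (the author proposes): the publisher can get 47 next round, worth 0.53 × 47 = 24.91 now. The author offers 24.91 and keeps 100 − 24.91 = 75.09.
Round 1 (the publisher proposes): the author can get 75.09 next round, worth 0.53 × 75.09 = 39.7977 now; the publisher offers that and keeps 60.2023.

60.20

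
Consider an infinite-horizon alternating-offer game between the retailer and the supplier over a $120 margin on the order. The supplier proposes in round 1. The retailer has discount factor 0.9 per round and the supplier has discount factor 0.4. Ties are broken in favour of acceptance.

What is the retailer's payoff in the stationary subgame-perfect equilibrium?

101.25

In a stationary SPE each proposer offers the other exactly their discounted continuation value.
If the supplier keeps x when proposing and the retailer keeps y when proposing, then x = 120 − 0.9y and y = 120 − 0.4x.
Solving: x = 120(1 − 0.9) / (1 − 0.4·0.9) = 12 / 0.64 = 18.75.
The retailer gets 120 − 18.75 = 101.25.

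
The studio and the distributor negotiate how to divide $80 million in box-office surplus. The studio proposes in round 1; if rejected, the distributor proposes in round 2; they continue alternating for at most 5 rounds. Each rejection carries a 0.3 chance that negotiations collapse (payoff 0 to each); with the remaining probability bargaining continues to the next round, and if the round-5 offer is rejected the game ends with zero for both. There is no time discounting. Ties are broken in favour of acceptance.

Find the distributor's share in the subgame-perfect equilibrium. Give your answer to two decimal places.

25.03

By backward induction:
Round 5 (the studio proposes): the distributor will accept anything ≥ 0, so the studio offers 0 and keeps 80.
Round 4 (the distributor proposes): rejecting gives the studio an expected 0.7 × 80 = 56. The distributor offers 56 and keeps 80 − 56 = 24.
Round 3 (the studio proposes): rejecting gives the distributor an expected 0.7 × 24 = 16.8, so the studio offers 16.8, keeping 63.2.
Round 2 (the distributor proposes): rejecting gives the studio an expected 0.7 × 63.2 = 44.24, so the distributor offers 44.24, keeping 35.76.
Round 1 (the studio proposes): rejecting gives the distributor an expected 0.7 × 35.76 = 25.032; the studio offers that and keeps 54.968.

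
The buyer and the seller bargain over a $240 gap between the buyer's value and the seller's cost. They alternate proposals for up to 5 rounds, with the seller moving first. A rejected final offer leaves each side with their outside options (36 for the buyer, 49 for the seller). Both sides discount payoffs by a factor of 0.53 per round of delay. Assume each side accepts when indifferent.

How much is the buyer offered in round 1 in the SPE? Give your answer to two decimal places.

79.42

Round 5 (the seller proposes): the buyer gets 36 if talks fail, so the seller offers 36 and keeps 204.
Round 4 (the buyer proposes): the seller can get 204 next round, worth 0.53 × 204 = 108.12 now; the buyer offers that and keeps 131.88.
Round 3 (the seller proposes): the buyer can get 131.88 next round, worth 0.53 × 131.88 = 69.8964 now. The seller offers 69.8964 and keeps 240 − 69.8964 = 170.1036.
Round 2 (the buyer proposes): the seller can get 170.1036 next round, worth 0.53 × 170.1036 = 90.154908 now; the buyer offers that and keeps 149.845092.
Round 1 (the seller proposes): the buyer can get 149.845092 next round, worth 0.53 × 149.845092 = 79.41789876 now; the seller offers that and keeps 160.58210124.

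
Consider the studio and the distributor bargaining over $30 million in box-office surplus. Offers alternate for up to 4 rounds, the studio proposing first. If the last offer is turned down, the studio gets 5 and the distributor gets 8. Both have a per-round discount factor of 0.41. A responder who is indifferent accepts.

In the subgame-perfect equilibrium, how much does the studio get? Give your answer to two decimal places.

21.02

Round 4 (the distributor proposes): the studio gets 5 if talks fail, so the distributor offers 5 and keeps 25.
Round 3 (the studio proposes): the distributor can get 25 next round, worth 0.41 × 25 = 10.25 now; the studio offers that and keeps 19.75.
Round 2 (the distributor proposes): the studio can get 19.75 next round, worth 0.41 × 19.75 = 8.0975 now; the distributor offers that and keeps 21.9025.
Round 1 (the studio proposes): the distributor can get 21.9025 next round, worth 0.41 × 21.9025 = 8.980025 now, so the studio offers 8.980025, keeping 21.019975.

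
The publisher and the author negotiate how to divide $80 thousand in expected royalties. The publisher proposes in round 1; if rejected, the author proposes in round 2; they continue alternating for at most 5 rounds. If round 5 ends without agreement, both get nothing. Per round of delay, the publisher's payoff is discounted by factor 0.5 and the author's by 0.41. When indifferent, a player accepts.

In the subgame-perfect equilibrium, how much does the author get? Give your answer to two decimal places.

Round 5 (the publisher proposes): the author will accept anything ≥ 0, so the publisher offers 0 and keeps 80.
Round 4 (the author proposes): the publisher can get 80 next round, worth 0.5 × 80 = 40 now, so the author offers 40, keeping 40.
Round 3 (the publisher proposes): the author can get 40 next round, worth 0.41 × 40 = 16.4 now; the publisher offers that and keeps 63.6.
Round 2 (the author proposes): the publisher can get 63.6 next round, worth 0.5 × 63.6 = 31.8 now, so the author offers 31.8, keeping 48.2.
Round 1 (the publisher proposes): the author can get 48.2 next round, worth 0.41 × 48.2 = 19.762 now, so the publisher offers 19.762, keeping 60.238.

19.76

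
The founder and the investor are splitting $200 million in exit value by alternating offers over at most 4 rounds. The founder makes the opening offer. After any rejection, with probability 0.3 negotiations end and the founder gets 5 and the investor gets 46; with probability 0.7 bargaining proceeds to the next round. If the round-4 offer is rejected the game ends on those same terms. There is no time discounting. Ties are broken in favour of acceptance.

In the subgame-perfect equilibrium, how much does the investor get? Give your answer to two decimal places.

By backward induction:
Round 4 (the investor proposes): the founder gets 5 if talks fail, so the investor offers 5 and keeps 195.
Round 3 (the founder proposes): rejecting gives the investor an expected 0.7 × 195 + 0.3 × 46 = 150.3, so the founder offers 150.3, keeping 49.7.
Round 2 (the investor proposes): rejecting gives the founder an expected 0.7 × 49.7 + 0.3 × 5 = 36.29, so the investor offers 36.29, keeping 163.71.
Round 1 (the founder proposes): rejecting gives the investor an expected 0.7 × 163.71 + 0.3 × 46 = 128.397, so the founder offers 128.397, keeping 71.603.

128.40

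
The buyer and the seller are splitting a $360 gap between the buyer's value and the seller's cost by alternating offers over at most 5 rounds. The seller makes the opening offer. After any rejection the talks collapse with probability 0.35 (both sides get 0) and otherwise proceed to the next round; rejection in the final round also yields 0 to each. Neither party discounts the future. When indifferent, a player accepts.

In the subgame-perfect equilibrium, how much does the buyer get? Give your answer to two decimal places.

116.50

Round 5 (the seller proposes): the buyer will accept anything ≥ 0, so the seller offers 0 and keeps 360.
Round 4 (the buyer proposes): rejecting gives the seller an expected 0.65 × 360 = 234, so the buyer offers 234, keeping 126.
Round 3 (the seller proposes): rejecting gives the buyer an expected 0.65 × 126 = 81.9; the seller offers that and keeps 278.1.
Round 2 (the buyer proposes): rejecting gives the seller an expected 0.65 × 278.1 = 180.765; the buyer offers that and keeps 179.235.
Round 1 (the seller proposes): rejecting gives the buyer an expected 0.65 × 179.235 = 116.50275; the seller offers that and keeps 243.49725.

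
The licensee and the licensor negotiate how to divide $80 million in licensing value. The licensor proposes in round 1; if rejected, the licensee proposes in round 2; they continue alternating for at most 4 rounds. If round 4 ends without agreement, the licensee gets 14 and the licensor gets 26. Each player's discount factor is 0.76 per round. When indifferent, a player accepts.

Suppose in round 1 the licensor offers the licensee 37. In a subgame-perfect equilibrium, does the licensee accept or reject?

Round 4 (the licensee proposes): the licensor gets 26 if talks fail, so the licensee offers 26 and keeps 54.
Round 3 (the licensor proposes): the licensee can get 54 next round, worth 0.76 × 54 = 41.04 now. The licensor offers 41.04 and keeps 80 − 41.04 = 38.96.
Round 2 (the licensee proposes): the licensor can get 38.96 next round, worth 0.76 × 38.96 = 29.6096 now; the licensee offers that and keeps 50.3904.
So by rejecting in round 1, the licensee gets 50.3904 next round, worth 0.76 × 50.3904 = 38.296704 now.
Offer 37 < 38.296704, so the licensee rejects.

Reject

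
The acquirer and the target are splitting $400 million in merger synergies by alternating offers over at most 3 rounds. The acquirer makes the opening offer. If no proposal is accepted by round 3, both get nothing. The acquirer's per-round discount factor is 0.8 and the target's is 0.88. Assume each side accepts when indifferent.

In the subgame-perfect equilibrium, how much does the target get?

70.4

Round 3 (the acquirer proposes): the target will accept anything ≥ 0, so the acquirer offers 0 and keeps 400.
Round 2 (the target proposes): the acquirer can get 400 next round, worth 0.8 × 400 = 320 now. The target offers 320 and keeps 400 − 320 = 80.
Round 1 (the acquirer proposes): the target can get 80 next round, worth 0.88 × 80 = 70.4 now. The acquirer offers 70.4 and keeps 400 − 70.4 = 329.6.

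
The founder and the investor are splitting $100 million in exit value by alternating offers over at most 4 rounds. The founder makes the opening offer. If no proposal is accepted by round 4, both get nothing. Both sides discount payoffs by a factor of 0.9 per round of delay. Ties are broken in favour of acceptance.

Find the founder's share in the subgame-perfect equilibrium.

Round 4 (the investor proposes): rejection yields 0 for the founder; the investor offers 0 and keeps 100.
Round 3 (the founder proposes): the investor can get 100 next round, worth 0.9 × 100 = 90 now. The founder offers 90 and keeps 100 − 90 = 10.
Round 2 (the investor proposes): the founder can get 10 next round, worth 0.9 × 10 = 9 now, so the investor offers 9, keeping 91.
Round 1 (the founder proposes): the investor can get 91 next round, worth 0.9 × 91 = 81.9 now; the founder offers that and keeps 18.1.

18.1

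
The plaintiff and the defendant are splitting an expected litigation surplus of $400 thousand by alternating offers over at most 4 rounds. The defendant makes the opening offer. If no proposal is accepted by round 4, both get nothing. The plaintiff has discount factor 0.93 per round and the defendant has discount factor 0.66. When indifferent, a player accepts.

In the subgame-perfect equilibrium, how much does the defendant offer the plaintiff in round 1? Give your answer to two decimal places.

354.81

Round 4 (the plaintiff proposes): the defendant will accept anything ≥ 0, so the plaintiff offers 0 and keeps 400.
Round 3 (the defendant proposes): the plaintiff can get 400 next round, worth 0.93 × 400 = 372 now. The defendant offers 372 and keeps 400 − 372 = 28.
Round 2 (the plaintiff proposes): the defendant can get 28 next round, worth 0.66 × 28 = 18.48 now, so the plaintiff offers 18.48, keeping 381.52.
Round 1 (the defendant proposes): the plaintiff can get 381.52 next round, worth 0.93 × 381.52 = 354.8136 now; the defendant offers that and keeps 45.1864.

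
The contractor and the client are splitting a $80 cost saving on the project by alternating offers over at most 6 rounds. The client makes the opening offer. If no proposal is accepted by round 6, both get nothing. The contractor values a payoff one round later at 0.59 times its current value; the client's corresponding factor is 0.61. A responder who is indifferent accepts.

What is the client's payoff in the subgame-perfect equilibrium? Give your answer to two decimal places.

By backward induction:
Round 6 (the contractor proposes): the client will accept anything ≥ 0, so the contractor offers 0 and keeps 80.
Round 5 (the client proposes): the contractor can get 80 next round, worth 0.59 × 80 = 47.2 now, so the client offers 47.2, keeping 32.8.
Round 4 (the contractor proposes): the client can get 32.8 next round, worth 0.61 × 32.8 = 20.008 now, so the contractor offers 20.008, keeping 59.992.
Round 3 (the client proposes): the contractor can get 59.992 next round, worth 0.59 × 59.992 = 35.39528 now; the client offers that and keeps 44.60472.
Round 2 (the contractor proposes): the client can get 44.60472 next round, worth 0.61 × 44.60472 = 27.2088792 now, so the contractor offers 27.2088792, keeping 52.7911208.
Round 1 (the client proposes): the contractor can get 52.7911208 next round, worth 0.59 × 52.7911208 = 31.146761272 now; the client offers that and keeps 48.853238728.

48.85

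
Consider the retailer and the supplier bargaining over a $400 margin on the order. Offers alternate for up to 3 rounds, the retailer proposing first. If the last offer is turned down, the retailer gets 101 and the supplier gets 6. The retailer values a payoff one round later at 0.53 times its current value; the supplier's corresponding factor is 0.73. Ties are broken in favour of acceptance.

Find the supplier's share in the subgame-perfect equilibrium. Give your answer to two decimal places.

139.56

Round 3 (the retailer proposes): the supplier gets 6 if talks fail, so the retailer offers 6 and keeps 394.
Round 2 (the supplier proposes): the retailer can get 394 next round, worth 0.53 × 394 = 208.82 now. The supplier offers 208.82 and keeps 400 − 208.82 = 191.18.
Round 1 (the retailer proposes): the supplier can get 191.18 next round, worth 0.73 × 191.18 = 139.5614 now, so the retailer offers 139.5614, keeping 260.4386.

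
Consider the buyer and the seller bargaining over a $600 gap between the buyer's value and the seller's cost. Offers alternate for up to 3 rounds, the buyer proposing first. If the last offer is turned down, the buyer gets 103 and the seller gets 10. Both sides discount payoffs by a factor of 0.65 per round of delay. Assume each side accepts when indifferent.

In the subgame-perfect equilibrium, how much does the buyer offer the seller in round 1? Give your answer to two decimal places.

Round 3 (the buyer proposes): the seller gets 10 if talks fail, so the buyer offers 10 and keeps 590.
Round 2 (the seller proposes): the buyer can get 590 next round, worth 0.65 × 590 = 383.5 now, so the seller offers 383.5, keeping 216.5.
Round 1 (the buyer proposes): the seller can get 216.5 next round, worth 0.65 × 216.5 = 140.725 now, so the buyer offers 140.725, keeping 459.275.

140.73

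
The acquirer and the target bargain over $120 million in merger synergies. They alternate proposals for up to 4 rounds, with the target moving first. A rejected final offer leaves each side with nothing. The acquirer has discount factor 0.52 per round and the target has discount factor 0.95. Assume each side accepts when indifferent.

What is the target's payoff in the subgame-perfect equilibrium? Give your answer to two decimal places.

Round 4 (the acquirer proposes): rejection yields 0 for the target; the acquirer offers 0 and keeps 120.
Round 3 (the target proposes): the acquirer can get 120 next round, worth 0.52 × 120 = 62.4 now, so the target offers 62.4, keeping 57.6.
Round 2 (the acquirer proposes): the target can get 57.6 next round, worth 0.95 × 57.6 = 54.72 now. The acquirer offers 54.72 and keeps 120 − 54.72 = 65.28.
Round 1 (the target proposes): the acquirer can get 65.28 next round, worth 0.52 × 65.28 = 33.9456 now; the target offers that and keeps 86.0544.

86.05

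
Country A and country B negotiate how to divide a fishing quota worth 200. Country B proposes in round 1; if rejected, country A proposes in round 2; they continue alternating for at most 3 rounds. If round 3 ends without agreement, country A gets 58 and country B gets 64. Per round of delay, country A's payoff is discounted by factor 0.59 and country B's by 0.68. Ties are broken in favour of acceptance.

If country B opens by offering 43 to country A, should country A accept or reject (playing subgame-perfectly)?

Work out country A's continuation value if the offer is rejected.
Round 3 (country B proposes): country A gets 58 if talks fail, so country B offers 58 and keeps 142.
Round 2 (country A proposes): country B can get 142 next round, worth 0.68 × 142 = 96.56 now; country A offers that and keeps 103.44.
So by rejecting in round 1, country A gets 103.44 next round, worth 0.59 × 103.44 = 61.0296 now.
Offer 43 < 61.0296, so country A rejects.

Reject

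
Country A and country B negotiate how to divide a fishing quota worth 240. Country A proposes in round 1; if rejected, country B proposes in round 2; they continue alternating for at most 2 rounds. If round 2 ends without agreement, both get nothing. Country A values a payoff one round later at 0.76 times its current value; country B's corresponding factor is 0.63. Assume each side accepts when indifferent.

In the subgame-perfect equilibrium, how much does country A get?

Round 2 (country B proposes): country A will accept anything ≥ 0, so country B offers 0 and keeps 240.
Round 1 (country A proposes): country B can get 240 next round, worth 0.63 × 240 = 151.2 now; country A offers that and keeps 88.8.

88.8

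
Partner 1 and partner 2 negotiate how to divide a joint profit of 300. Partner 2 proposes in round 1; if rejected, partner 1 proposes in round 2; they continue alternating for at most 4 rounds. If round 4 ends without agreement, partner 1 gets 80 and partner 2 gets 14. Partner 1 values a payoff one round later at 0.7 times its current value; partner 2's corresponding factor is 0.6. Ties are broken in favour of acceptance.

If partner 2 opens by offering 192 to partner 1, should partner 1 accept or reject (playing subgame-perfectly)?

Round 4 (partner 1 proposes): partner 2 gets 14 if talks fail, so partner 1 offers 14 and keeps 286.
Round 3 (partner 2 proposes): partner 1 can get 286 next round, worth 0.7 × 286 = 200.2 now; partner 2 offers that and keeps 99.8.
Round 2 (partner 1 proposes): partner 2 can get 99.8 next round, worth 0.6 × 99.8 = 59.88 now; partner 1 offers that and keeps 240.12.
So by rejecting in round 1, partner 1 gets 240.12 next round, worth 0.7 × 240.12 = 168.084 now.
Offer 192 ≥ 168.084, so partner 1 accepts.

Accept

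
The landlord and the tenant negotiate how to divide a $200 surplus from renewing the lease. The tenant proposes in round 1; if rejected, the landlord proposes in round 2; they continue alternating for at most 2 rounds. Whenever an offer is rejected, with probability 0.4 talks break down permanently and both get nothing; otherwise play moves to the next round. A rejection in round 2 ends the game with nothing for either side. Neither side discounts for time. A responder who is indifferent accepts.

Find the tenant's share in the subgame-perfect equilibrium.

80

Round 2 (the landlord proposes): rejection yields 0 for the tenant; the landlord offers 0 and keeps 200.
Round 1 (the tenant proposes): rejecting gives the landlord an expected 0.6 × 200 = 120; the tenant offers that and keeps 80.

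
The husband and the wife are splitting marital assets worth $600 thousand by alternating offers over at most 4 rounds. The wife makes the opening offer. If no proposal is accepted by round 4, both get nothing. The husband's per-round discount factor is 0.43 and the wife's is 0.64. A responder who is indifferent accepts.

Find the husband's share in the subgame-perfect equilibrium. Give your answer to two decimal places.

Solve by backward induction from round 4.
Round 4 (the husband proposes): rejection yields 0 for the wife; the husband offers 0 and keeps 600.
Round 3 (the wife proposes): the husband can get 600 next round, worth 0.43 × 600 = 258 now; the wife offers that and keeps 342.
Round 2 (the husband proposes): the wife can get 342 next round, worth 0.64 × 342 = 218.88 now. The husband offers 218.88 and keeps 600 − 218.88 = 381.12.
Round 1 (the wife proposes): the husband can get 381.12 next round, worth 0.43 × 381.12 = 163.8816 now; the wife offers that and keeps 436.1184.

163.88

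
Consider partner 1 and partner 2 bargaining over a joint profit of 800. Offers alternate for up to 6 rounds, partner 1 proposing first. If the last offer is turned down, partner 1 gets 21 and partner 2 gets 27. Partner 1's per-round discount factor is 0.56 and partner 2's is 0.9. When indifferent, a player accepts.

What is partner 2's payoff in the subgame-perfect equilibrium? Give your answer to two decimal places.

654.56

Round 6 (partner 2 proposes): partner 1 gets 21 if talks fail, so partner 2 offers 21 and keeps 779.
Round 5 (partner 1 proposes): partner 2 can get 779 next round, worth 0.9 × 779 = 701.1 now. Partner 1 offers 701.1 and keeps 800 − 701.1 = 98.9.
Round 4 (partner 2 proposes): partner 1 can get 98.9 next round, worth 0.56 × 98.9 = 55.384 now; partner 2 offers that and keeps 744.616.
Round 3 (partner 1 proposes): partner 2 can get 744.616 next round, worth 0.9 × 744.616 = 670.1544 now, so partner 1 offers 670.1544, keeping 129.8456.
Round 2 (partner 2 proposes): partner 1 can get 129.8456 next round, worth 0.56 × 129.8456 = 72.713536 now. Partner 2 offers 72.713536 and keeps 800 − 72.713536 = 727.286464.
Round 1 (partner 1 proposes): partner 2 can get 727.286464 next round, worth 0.9 × 727.286464 = 654.5578176 now. Partner 1 offers 654.5578176 and keeps 800 − 654.5578176 = 145.4421824.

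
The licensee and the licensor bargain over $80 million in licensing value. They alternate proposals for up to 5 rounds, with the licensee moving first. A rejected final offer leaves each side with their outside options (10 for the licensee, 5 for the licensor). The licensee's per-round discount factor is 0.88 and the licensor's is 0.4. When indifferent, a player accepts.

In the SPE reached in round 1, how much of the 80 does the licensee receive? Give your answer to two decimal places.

74.19

Round 5 (the licensee proposes): the licensor gets 5 if talks fail, so the licensee offers 5 and keeps 75.
Round 4 (the licensor proposes): the licensee can get 75 next round, worth 0.88 × 75 = 66 now, so the licensor offers 66, keeping 14.
Round 3 (the licensee proposes): the licensor can get 14 next round, worth 0.4 × 14 = 5.6 now. The licensee offers 5.6 and keeps 80 − 5.6 = 74.4.
Round 2 (the licensor proposes): the licensee can get 74.4 next round, worth 0.88 × 74.4 = 65.472 now; the licensor offers that and keeps 14.528.
Round 1 (the licensee proposes): the licensor can get 14.528 next round, worth 0.4 × 14.528 = 5.8112 now; the licensee offers that and keeps 74.1888.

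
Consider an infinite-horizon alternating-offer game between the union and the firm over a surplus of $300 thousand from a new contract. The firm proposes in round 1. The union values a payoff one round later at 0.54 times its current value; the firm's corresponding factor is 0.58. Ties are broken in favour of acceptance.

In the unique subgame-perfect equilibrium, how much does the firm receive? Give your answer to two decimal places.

200.93

When the firm proposes, the union accepts any offer worth at least 0.54 times what the union would get by proposing next round; and vice versa.
This gives x = 300 − 0.54y and y = 300 − 0.58x, where x and y are each side's share when it proposes.
Hence (1 − 0.54·0.58)x = 300(1 − 0.54), i.e. 0.6868·x = 138.
x ≈ 200.9319; the union's share is 300 − x ≈ 99.0681.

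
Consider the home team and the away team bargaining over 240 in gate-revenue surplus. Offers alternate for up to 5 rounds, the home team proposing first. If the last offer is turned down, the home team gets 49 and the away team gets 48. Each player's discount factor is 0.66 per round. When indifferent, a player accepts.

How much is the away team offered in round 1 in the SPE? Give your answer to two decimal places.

Round 5 (the home team proposes): the away team gets 48 if talks fail, so the home team offers 48 and keeps 192.
Round 4 (the away team proposes): the home team can get 192 next round, worth 0.66 × 192 = 126.72 now, so the away team offers 126.72, keeping 113.28.
Round 3 (the home team proposes): the away team can get 113.28 next round, worth 0.66 × 113.28 = 74.7648 now; the home team offers that and keeps 165.2352.
Round 2 (the away team proposes): the home team can get 165.2352 next round, worth 0.66 × 165.2352 = 109.055232 now, so the away team offers 109.055232, keeping 130.944768.
Round 1 (the home team proposes): the away team can get 130.944768 next round, worth 0.66 × 130.944768 = 86.42354688 now, so the home team offers 86.42354688, keeping 153.57645312.

86.42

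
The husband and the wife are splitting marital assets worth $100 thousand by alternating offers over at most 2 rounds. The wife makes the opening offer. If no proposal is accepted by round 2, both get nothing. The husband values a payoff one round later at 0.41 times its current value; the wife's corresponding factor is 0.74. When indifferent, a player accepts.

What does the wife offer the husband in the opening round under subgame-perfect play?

Work backward from the last round.
Round 2 (the husband proposes): rejection yields 0 for the wife; the husband offers 0 and keeps 100.
Round 1 (the wife proposes): the husband can get 100 next round, worth 0.41 × 100 = 41 now. The wife offers 41 and keeps 100 − 41 = 59.

41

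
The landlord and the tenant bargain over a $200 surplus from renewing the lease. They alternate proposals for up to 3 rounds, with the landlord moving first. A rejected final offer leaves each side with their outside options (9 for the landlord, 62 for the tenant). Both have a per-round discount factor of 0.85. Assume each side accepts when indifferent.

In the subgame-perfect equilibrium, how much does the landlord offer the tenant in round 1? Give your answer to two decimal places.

Round 3 (the landlord proposes): the tenant gets 62 if talks fail, so the landlord offers 62 and keeps 138.
Round 2 (the tenant proposes): the landlord can get 138 next round, worth 0.85 × 138 = 117.3 now. The tenant offers 117.3 and keeps 200 − 117.3 = 82.7.
Round 1 (the landlord proposes): the tenant can get 82.7 next round, worth 0.85 × 82.7 = 70.295 now. The landlord offers 70.295 and keeps 200 − 70.295 = 129.705.

70.30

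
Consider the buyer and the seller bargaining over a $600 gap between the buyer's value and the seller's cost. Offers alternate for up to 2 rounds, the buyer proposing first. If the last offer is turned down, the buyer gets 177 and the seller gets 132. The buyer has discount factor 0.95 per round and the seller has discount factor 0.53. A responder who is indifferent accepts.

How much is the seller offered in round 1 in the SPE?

224.19

Round 2 (the seller proposes): the buyer gets 177 if talks fail, so the seller offers 177 and keeps 423.
Round 1 (the buyer proposes): the seller can get 423 next round, worth 0.53 × 423 = 224.19 now; the buyer offers that and keeps 375.81.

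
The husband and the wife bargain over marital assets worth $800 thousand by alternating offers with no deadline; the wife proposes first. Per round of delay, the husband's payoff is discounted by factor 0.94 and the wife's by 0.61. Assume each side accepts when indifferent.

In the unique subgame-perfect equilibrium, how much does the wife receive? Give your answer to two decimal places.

112.52

When the wife proposes, the husband accepts any offer worth at least 0.94 times what the husband would get by proposing next round; and vice versa.
This gives x = 800 − 0.94y and y = 800 − 0.61x, where x and y are each side's share when it proposes.
Hence (1 − 0.94·0.61)x = 800(1 − 0.94), i.e. 0.4266·x = 48.
x ≈ 112.5176; the husband's share is 800 − x ≈ 687.4824.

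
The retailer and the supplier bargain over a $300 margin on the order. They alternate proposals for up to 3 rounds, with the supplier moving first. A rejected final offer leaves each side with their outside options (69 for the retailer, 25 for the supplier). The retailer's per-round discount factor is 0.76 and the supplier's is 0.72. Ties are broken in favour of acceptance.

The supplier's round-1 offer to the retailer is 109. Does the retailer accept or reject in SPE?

Accept

Round 3 (the supplier proposes): the retailer gets 69 if talks fail, so the supplier offers 69 and keeps 231.
Round 2 (the retailer proposes): the supplier can get 231 next round, worth 0.72 × 231 = 166.32 now; the retailer offers that and keeps 133.68.
So by rejecting in round 1, the retailer gets 133.68 next round, worth 0.76 × 133.68 = 101.5968 now.
Offer 109 ≥ 101.5968, so the retailer accepts.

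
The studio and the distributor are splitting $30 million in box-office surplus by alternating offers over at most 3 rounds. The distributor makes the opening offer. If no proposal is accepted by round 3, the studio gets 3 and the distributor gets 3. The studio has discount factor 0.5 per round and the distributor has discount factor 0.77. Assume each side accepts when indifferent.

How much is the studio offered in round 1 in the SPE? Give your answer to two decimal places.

4.61

Work backward from the last round.
Round 3 (the distributor proposes): the studio gets 3 if talks fail, so the distributor offers 3 and keeps 27.
Round 2 (the studio proposes): the distributor can get 27 next round, worth 0.77 × 27 = 20.79 now, so the studio offers 20.79, keeping 9.21.
Round 1 (the distributor proposes): the studio can get 9.21 next round, worth 0.5 × 9.21 = 4.605 now. The distributor offers 4.605 and keeps 30 − 4.605 = 25.395.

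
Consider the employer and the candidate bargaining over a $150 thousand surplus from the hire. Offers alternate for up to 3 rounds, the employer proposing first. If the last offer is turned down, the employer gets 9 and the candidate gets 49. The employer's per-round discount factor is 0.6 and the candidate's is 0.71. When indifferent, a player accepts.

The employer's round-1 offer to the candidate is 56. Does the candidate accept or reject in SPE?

Reject

Round 3 (the employer proposes): the candidate gets 49 if talks fail, so the employer offers 49 and keeps 101.
Round 2 (the candidate proposes): the employer can get 101 next round, worth 0.6 × 101 = 60.6 now, so the candidate offers 60.6, keeping 89.4.
So by rejecting in round 1, the candidate gets 89.4 next round, worth 0.71 × 89.4 = 63.474 now.
Offer 56 < 63.474, so the candidate rejects.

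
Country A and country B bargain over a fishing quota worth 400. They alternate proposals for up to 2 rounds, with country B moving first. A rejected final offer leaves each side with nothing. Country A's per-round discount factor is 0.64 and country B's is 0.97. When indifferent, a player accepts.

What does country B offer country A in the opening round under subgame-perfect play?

256

Round 2 (country A proposes): rejection yields 0 for country B; country A offers 0 and keeps 400.
Round 1 (country B proposes): country A can get 400 next round, worth 0.64 × 400 = 256 now, so country B offers 256, keeping 144.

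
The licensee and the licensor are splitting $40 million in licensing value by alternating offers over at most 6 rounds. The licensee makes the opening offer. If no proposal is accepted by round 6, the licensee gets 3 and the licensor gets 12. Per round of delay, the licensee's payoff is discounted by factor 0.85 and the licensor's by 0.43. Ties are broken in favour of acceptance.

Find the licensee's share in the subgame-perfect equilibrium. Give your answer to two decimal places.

Round 6 (the licensor proposes): the licensee gets 3 if talks fail, so the licensor offers 3 and keeps 37.
Round 5 (the licensee proposes): the licensor can get 37 next round, worth 0.43 × 37 = 15.91 now, so the licensee offers 15.91, keeping 24.09.
Round 4 (the licensor proposes): the licensee can get 24.09 next round, worth 0.85 × 24.09 = 20.4765 now. The licensor offers 20.4765 and keeps 40 − 20.4765 = 19.5235.
Round 3 (the licensee proposes): the licensor can get 19.5235 next round, worth 0.43 × 19.5235 = 8.395105 now, so the licensee offers 8.395105, keeping 31.604895.
Round 2 (the licensor proposes): the licensee can get 31.604895 next round, worth 0.85 × 31.604895 = 26.86416075 now, so the licensor offers 26.86416075, keeping 13.13583925.
Round 1 (the licensee proposes): the licensor can get 13.13583925 next round, worth 0.43 × 13.13583925 = 5.6484108775 now, so the licensee offers 5.6484108775, keeping 34.3515891225.

34.35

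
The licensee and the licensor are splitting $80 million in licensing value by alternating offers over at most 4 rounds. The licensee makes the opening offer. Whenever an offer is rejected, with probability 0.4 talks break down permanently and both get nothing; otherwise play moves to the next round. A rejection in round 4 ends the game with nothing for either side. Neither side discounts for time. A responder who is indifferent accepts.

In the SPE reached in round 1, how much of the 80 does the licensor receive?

By backward induction:
Round 4 (the licensor proposes): rejection yields 0 for the licensee; the licensor offers 0 and keeps 80.
Round 3 (the licensee proposes): rejecting gives the licensor an expected 0.6 × 80 = 48, so the licensee offers 48, keeping 32.
Round 2 (the licensor proposes): rejecting gives the licensee an expected 0.6 × 32 = 19.2; the licensor offers that and keeps 60.8.
Round 1 (the licensee proposes): rejecting gives the licensor an expected 0.6 × 60.8 = 36.48. The licensee offers 36.48 and keeps 80 − 36.48 = 43.52.

36.48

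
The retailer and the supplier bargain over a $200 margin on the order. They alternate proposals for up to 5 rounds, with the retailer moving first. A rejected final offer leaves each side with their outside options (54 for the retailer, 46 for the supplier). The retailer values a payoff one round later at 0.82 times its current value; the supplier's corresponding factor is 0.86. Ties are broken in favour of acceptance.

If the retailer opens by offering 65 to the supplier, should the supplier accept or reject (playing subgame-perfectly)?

Reject

Work out the supplier's continuation value if the offer is rejected.
Round 5 (the retailer proposes): the supplier gets 46 if talks fail, so the retailer offers 46 and keeps 154.
Round 4 (the supplier proposes): the retailer can get 154 next round, worth 0.82 × 154 = 126.28 now; the supplier offers that and keeps 73.72.
Round 3 (the retailer proposes): the supplier can get 73.72 next round, worth 0.86 × 73.72 = 63.3992 now, so the retailer offers 63.3992, keeping 136.6008.
Round 2 (the supplier proposes): the retailer can get 136.6008 next round, worth 0.82 × 136.6008 = 112.012656 now, so the supplier offers 112.012656, keeping 87.987344.
So by rejecting in round 1, the supplier gets 87.987344 next round, worth 0.86 × 87.987344 = 75.66911584 now.
Offer 65 < 75.66911584, so the supplier rejects.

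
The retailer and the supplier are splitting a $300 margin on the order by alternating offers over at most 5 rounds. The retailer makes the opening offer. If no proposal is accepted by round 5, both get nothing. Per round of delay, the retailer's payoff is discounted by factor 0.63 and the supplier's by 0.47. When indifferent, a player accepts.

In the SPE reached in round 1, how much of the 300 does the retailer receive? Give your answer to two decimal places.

232.38

Round 5 (the retailer proposes): rejection yields 0 for the supplier; the retailer offers 0 and keeps 300.
Round 4 (the supplier proposes): the retailer can get 300 next round, worth 0.63 × 300 = 189 now. The supplier offers 189 and keeps 300 − 189 = 111.
Round 3 (the retailer proposes): the supplier can get 111 next round, worth 0.47 × 111 = 52.17 now. The retailer offers 52.17 and keeps 300 − 52.17 = 247.83.
Round 2 (the supplier proposes): the retailer can get 247.83 next round, worth 0.63 × 247.83 = 156.1329 now, so the supplier offers 156.1329, keeping 143.8671.
Round 1 (the retailer proposes): the supplier can get 143.8671 next round, worth 0.47 × 143.8671 = 67.617537 now. The retailer offers 67.617537 and keeps 300 − 67.617537 = 232.382463.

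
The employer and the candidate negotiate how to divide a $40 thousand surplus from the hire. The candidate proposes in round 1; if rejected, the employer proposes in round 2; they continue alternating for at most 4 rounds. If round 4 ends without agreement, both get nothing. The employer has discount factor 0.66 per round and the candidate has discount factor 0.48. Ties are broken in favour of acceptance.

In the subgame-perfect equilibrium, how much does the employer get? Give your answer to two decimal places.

22.09

Round 4 (the employer proposes): the candidate will accept anything ≥ 0, so the employer offers 0 and keeps 40.
Round 3 (the candidate proposes): the employer can get 40 next round, worth 0.66 × 40 = 26.4 now, so the candidate offers 26.4, keeping 13.6.
Round 2 (the employer proposes): the candidate can get 13.6 next round, worth 0.48 × 13.6 = 6.528 now, so the employer offers 6.528, keeping 33.472.
Round 1 (the candidate proposes): the employer can get 33.472 next round, worth 0.66 × 33.472 = 22.09152 now. The candidate offers 22.09152 and keeps 40 − 22.09152 = 17.90848.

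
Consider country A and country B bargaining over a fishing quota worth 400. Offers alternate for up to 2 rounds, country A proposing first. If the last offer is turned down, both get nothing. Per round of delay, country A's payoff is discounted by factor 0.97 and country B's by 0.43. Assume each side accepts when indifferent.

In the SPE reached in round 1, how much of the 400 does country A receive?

Solve by backward induction from round 2.
Round 2 (country B proposes): country A will accept anything ≥ 0, so country B offers 0 and keeps 400.
Round 1 (country A proposes): country B can get 400 next round, worth 0.43 × 400 = 172 now, so country A offers 172, keeping 228.

228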